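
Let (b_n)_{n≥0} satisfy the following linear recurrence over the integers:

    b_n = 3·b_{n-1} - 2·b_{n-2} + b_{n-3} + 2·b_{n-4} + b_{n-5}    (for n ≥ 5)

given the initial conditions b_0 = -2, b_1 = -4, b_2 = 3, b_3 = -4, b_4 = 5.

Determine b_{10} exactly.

1173

b_5 = 3·5 + -2·-4 + 1·3 + 2·-4 + 1·-2 = 16
b_6 = 3·16 + -2·5 + 1·-4 + 2·3 + 1·-4 = 36
b_7 = 3·36 + -2·16 + 1·5 + 2·-4 + 1·3 = 76
b_8 = 3·76 + -2·36 + 1·16 + 2·5 + 1·-4 = 178
b_9 = 3·178 + -2·76 + 1·36 + 2·16 + 1·5 = 455
b_10 = 3·455 + -2·178 + 1·76 + 2·36 + 1·16 = 1173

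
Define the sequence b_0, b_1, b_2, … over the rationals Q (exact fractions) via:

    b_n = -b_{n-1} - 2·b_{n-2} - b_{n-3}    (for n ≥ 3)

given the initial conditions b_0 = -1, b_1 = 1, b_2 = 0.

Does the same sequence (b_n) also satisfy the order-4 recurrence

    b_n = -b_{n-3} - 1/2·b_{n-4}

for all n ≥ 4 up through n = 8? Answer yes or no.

Terms b_0..b_8: -1, 1, 0, -1, 0, 2, -1, -3, 3
n=4: candidate gives -1/2, actual b_4 = 0 ✗

no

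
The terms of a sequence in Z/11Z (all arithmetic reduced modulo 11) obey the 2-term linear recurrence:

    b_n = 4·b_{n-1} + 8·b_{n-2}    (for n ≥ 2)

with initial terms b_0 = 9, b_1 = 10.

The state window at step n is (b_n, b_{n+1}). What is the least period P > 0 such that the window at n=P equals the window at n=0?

5

n=0: window = (9, 10)
n=1: window = (10, 2)
n=2: window = (2, 0)
n=3: window = (0, 5)
n=4: window = (5, 9)
n=5: window = (9, 10)
window at n=5 equals window at n=0 → period = 5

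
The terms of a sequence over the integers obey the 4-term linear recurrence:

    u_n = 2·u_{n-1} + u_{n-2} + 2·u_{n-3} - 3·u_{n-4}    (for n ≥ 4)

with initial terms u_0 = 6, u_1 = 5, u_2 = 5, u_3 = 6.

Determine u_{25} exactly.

u_4 = 2·6 + 1·5 + 2·5 + -3·6 = 9
u_5 = 2·9 + 1·6 + 2·5 + -3·5 = 19
u_6 = 2·19 + 1·9 + 2·6 + -3·5 = 44
u_7 = 2·44 + 1·19 + 2·9 + -3·6 = 107
u_8 = 2·107 + 1·44 + 2·19 + -3·9 = 269
u_9 = 2·269 + 1·107 + 2·44 + -3·19 = 676
u_10 = 2·676 + 1·269 + 2·107 + -3·44 = 1703
u_11 = 2·1703 + 1·676 + 2·269 + -3·107 = 4299
u_12 = 2·4299 + 1·1703 + 2·676 + -3·269 = 10846
u_13 = 2·10846 + 1·4299 + 2·1703 + -3·676 = 27369
u_14 = 2·27369 + 1·10846 + 2·4299 + -3·1703 = 69073
u_15 = 2·69073 + 1·27369 + 2·10846 + -3·4299 = 174310
u_16 = 2·174310 + 1·69073 + 2·27369 + -3·10846 = 439893
u_17 = 2·439893 + 1·174310 + 2·69073 + -3·27369 = 1110135
u_18 = 2·1110135 + 1·439893 + 2·174310 + -3·69073 = 2801564
u_19 = 2·2801564 + 1·1110135 + 2·439893 + -3·174310 = 7070119
u_20 = 2·7070119 + 1·2801564 + 2·1110135 + -3·439893 = 17842393
u_21 = 2·17842393 + 1·7070119 + 2·2801564 + -3·1110135 = 45027628
u_22 = 2·45027628 + 1·17842393 + 2·7070119 + -3·2801564 = 113633195
u_23 = 2·113633195 + 1·45027628 + 2·17842393 + -3·7070119 = 286768447
u_24 = 2·286768447 + 1·113633195 + 2·45027628 + -3·17842393 = 723698166
u_25 = 2·723698166 + 1·286768447 + 2·113633195 + -3·45027628 = 1826348285

1826348285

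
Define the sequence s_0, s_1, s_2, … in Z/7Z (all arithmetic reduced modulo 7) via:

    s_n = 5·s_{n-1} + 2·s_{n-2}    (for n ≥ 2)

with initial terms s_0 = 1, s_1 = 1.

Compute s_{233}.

s_2 = 5·1 + 2·1 = 0
s_3 = 5·0 + 2·1 = 2
s_4 = 5·2 + 2·0 = 3
s_5 = 5·3 + 2·2 = 5
s_6 = 5·5 + 2·3 = 3
s_7 = 5·3 + 2·5 = 4
s_8 = 5·4 + 2·3 = 5
s_9 = 5·5 + 2·4 = 5
s_10 = 5·5 + 2·5 = 0
s_11 = 5·0 + 2·5 = 3
s_12 = 5·3 + 2·0 = 1
s_13 = 5·1 + 2·3 = 4
s_14 = 5·4 + 2·1 = 1
s_15 = 5·1 + 2·4 = 6
s_16 = 5·6 + 2·1 = 4
s_17 = 5·4 + 2·6 = 4
s_18 = 5·4 + 2·4 = 0
s_19 = 5·0 + 2·4 = 1
s_20 = 5·1 + 2·0 = 5
s_21 = 5·5 + 2·1 = 6
s_22 = 5·6 + 2·5 = 5
s_23 = 5·5 + 2·6 = 2
s_24 = 5·2 + 2·5 = 6
s_25 = 5·6 + 2·2 = 6
s_26 = 5·6 + 2·6 = 0
s_27 = 5·0 + 2·6 = 5
s_28 = 5·5 + 2·0 = 4
s_29 = 5·4 + 2·5 = 2
s_30 = 5·2 + 2·4 = 4
s_31 = 5·4 + 2·2 = 3
s_32 = 5·3 + 2·4 = 2
s_33 = 5·2 + 2·3 = 2
s_34 = 5·2 + 2·2 = 0
s_35 = 5·0 + 2·2 = 4
s_36 = 5·4 + 2·0 = 6
s_37 = 5·6 + 2·4 = 3
s_38 = 5·3 + 2·6 = 6
s_39 = 5·6 + 2·3 = 1
s_40 = 5·1 + 2·6 = 3
s_41 = 5·3 + 2·1 = 3
s_42 = 5·3 + 2·3 = 0
s_43 = 5·0 + 2·3 = 6
s_44 = 5·6 + 2·0 = 2
s_45 = 5·2 + 2·6 = 1
s_46 = 5·1 + 2·2 = 2
s_47 = 5·2 + 2·1 = 5
s_48 = 5·5 + 2·2 = 1
s_49 = 5·1 + 2·5 = 1
(s_48, s_49) = (1, 1) = (s_0, s_1), so the sequence has period 48.
233 ≡ 41 (mod 48), hence s_233 = s_41 = 3.

3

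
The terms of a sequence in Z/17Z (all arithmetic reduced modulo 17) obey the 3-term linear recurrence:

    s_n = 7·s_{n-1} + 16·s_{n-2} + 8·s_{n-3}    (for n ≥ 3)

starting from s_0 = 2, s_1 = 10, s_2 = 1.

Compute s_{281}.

12

s_3 = 7·1 + 16·10 + 8·2 = 13
s_4 = 7·13 + 16·1 + 8·10 = 0
s_5 = 7·0 + 16·13 + 8·1 = 12
s_6 = 7·12 + 16·0 + 8·13 = 1
s_7 = 7·1 + 16·12 + 8·0 = 12
s_8 = 7·12 + 16·1 + 8·12 = 9
Continuing the recurrence:
  s_9 = 8;  s_10 = 7;  s_11 = 11;  s_12 = 15;  s_13 = 14;  s_14 = 1
  s_15 = 11;  s_16 = 1;  s_17 = 4;  s_18 = 13;  s_19 = 10;  s_20 = 4
  s_21 = 3;  s_22 = 12;  s_23 = 11;  s_24 = 4;  s_25 = 11;  s_26 = 8
  s_27 = 9;  s_28 = 7;  s_29 = 2;  s_30 = 11;  s_31 = 12;  s_32 = 4
  s_33 = 2;  s_34 = 4;  s_35 = 7;  s_36 = 10;  s_37 = 10;  s_38 = 14
  s_39 = 15;  s_40 = 1;  s_41 = 2;  s_42 = 14;  s_43 = 2;  s_44 = 16
  s_45 = 1;  s_46 = 7;  s_47 = 6;  s_48 = 9;  s_49 = 11;  s_50 = 14
  s_51 = 6;  s_52 = 14;  s_53 = 0;  s_54 = 0;  s_55 = 10;  s_56 = 2
  s_57 = 4;  s_58 = 4;  s_59 = 6;  s_60 = 2;  s_61 = 6;  s_62 = 3
  s_63 = 14;  s_64 = 7;  s_65 = 8;  s_66 = 8;  s_67 = 2;  s_68 = 2
  s_69 = 8;  s_70 = 2;  s_71 = 5;  s_72 = 12;  s_73 = 10;  s_74 = 13
  s_75 = 7;  s_76 = 14;  s_77 = 8;  s_78 = 13;  s_79 = 8;  s_80 = 5
  s_81 = 12;  s_82 = 7;  s_83 = 9;  s_84 = 16;  s_85 = 6;  s_86 = 13
  s_87 = 9;  s_88 = 13;  s_89 = 16;  s_90 = 1;  s_91 = 10;  s_92 = 10
  s_93 = 0;  s_94 = 2;  s_95 = 9;  s_96 = 10;  s_97 = 9;  s_98 = 6
  s_99 = 11;  s_100 = 7;  s_101 = 1;  s_102 = 3;  s_103 = 8;  s_104 = 10
  s_105 = 1;  s_106 = 10;  s_107 = 13;  s_108 = 4;  s_109 = 10;  s_110 = 0
  s_111 = 5;  s_112 = 13;  s_113 = 1;  s_114 = 0;  s_115 = 1;  s_116 = 15
  s_117 = 2;  s_118 = 7;  s_119 = 14;  s_120 = 5;  s_121 = 9;  s_122 = 0
  s_123 = 14;  s_124 = 0;  s_125 = 3;  s_126 = 14;  s_127 = 10;  s_128 = 12
  s_129 = 16;  s_130 = 10;  s_131 = 14;  s_132 = 12;  s_133 = 14;  s_134 = 11
  s_135 = 6;  s_136 = 7;  s_137 = 12;  s_138 = 6;  s_139 = 1;  s_140 = 12
  s_141 = 12;  s_142 = 12;  s_143 = 15;  s_144 = 2;  s_145 = 10;  s_146 = 1
  s_147 = 13;  s_148 = 0;  s_149 = 12;  s_150 = 1;  s_151 = 12;  s_152 = 9
  s_153 = 8;  s_154 = 7;  s_155 = 11;  s_156 = 15;  s_157 = 14;  s_158 = 1
  s_159 = 11;  s_160 = 1;  s_161 = 4;  s_162 = 13;  s_163 = 10;  s_164 = 4
  s_165 = 3;  s_166 = 12;  s_167 = 11;  s_168 = 4;  s_169 = 11;  s_170 = 8
  s_171 = 9;  s_172 = 7;  s_173 = 2;  s_174 = 11;  s_175 = 12;  s_176 = 4
  s_177 = 2;  s_178 = 4;  s_179 = 7;  s_180 = 10;  s_181 = 10;  s_182 = 14
  s_183 = 15;  s_184 = 1;  s_185 = 2;  s_186 = 14;  s_187 = 2;  s_188 = 16
  s_189 = 1;  s_190 = 7;  s_191 = 6;  s_192 = 9;  s_193 = 11;  s_194 = 14
  s_195 = 6;  s_196 = 14;  s_197 = 0;  s_198 = 0;  s_199 = 10;  s_200 = 2
  s_201 = 4;  s_202 = 4;  s_203 = 6;  s_204 = 2;  s_205 = 6;  s_206 = 3
  s_207 = 14;  s_208 = 7;  s_209 = 8;  s_210 = 8;  s_211 = 2;  s_212 = 2
  s_213 = 8;  s_214 = 2;  s_215 = 5;  s_216 = 12;  s_217 = 10;  s_218 = 13
  s_219 = 7;  s_220 = 14;  s_221 = 8;  s_222 = 13;  s_223 = 8;  s_224 = 5
  s_225 = 12;  s_226 = 7;  s_227 = 9;  s_228 = 16;  s_229 = 6;  s_230 = 13
  s_231 = 9;  s_232 = 13;  s_233 = 16;  s_234 = 1;  s_235 = 10;  s_236 = 10
  s_237 = 0;  s_238 = 2;  s_239 = 9;  s_240 = 10;  s_241 = 9;  s_242 = 6
  s_243 = 11;  s_244 = 7;  s_245 = 1;  s_246 = 3;  s_247 = 8;  s_248 = 10
  s_249 = 1;  s_250 = 10;  s_251 = 13;  s_252 = 4;  s_253 = 10;  s_254 = 0
  s_255 = 5;  s_256 = 13;  s_257 = 1;  s_258 = 0;  s_259 = 1;  s_260 = 15
  s_261 = 2;  s_262 = 7;  s_263 = 14;  s_264 = 5;  s_265 = 9;  s_266 = 0
  s_267 = 14;  s_268 = 0;  s_269 = 3;  s_270 = 14;  s_271 = 10;  s_272 = 12
  s_273 = 16;  s_274 = 10;  s_275 = 14;  s_276 = 12;  s_277 = 14;  s_278 = 11
  s_279 = 6
s_280 = 7·6 + 16·11 + 8·14 = 7
s_281 = 7·7 + 16·6 + 8·11 = 12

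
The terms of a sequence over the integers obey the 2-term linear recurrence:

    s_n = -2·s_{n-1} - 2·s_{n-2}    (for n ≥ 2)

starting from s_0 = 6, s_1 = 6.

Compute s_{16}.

1536

s_2 = -2·6 + -2·6 = -24
s_3 = -2·-24 + -2·6 = 36
s_4 = -2·36 + -2·-24 = -24
s_5 = -2·-24 + -2·36 = -24
s_6 = -2·-24 + -2·-24 = 96
s_7 = -2·96 + -2·-24 = -144
s_8 = -2·-144 + -2·96 = 96
s_9 = -2·96 + -2·-144 = 96
s_10 = -2·96 + -2·96 = -384
s_11 = -2·-384 + -2·96 = 576
s_12 = -2·576 + -2·-384 = -384
s_13 = -2·-384 + -2·576 = -384
s_14 = -2·-384 + -2·-384 = 1536
s_15 = -2·1536 + -2·-384 = -2304
s_16 = -2·-2304 + -2·1536 = 1536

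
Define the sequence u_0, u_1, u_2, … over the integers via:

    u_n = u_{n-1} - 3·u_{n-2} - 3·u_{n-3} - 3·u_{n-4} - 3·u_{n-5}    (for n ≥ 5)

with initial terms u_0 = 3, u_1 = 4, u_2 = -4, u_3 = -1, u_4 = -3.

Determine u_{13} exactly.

3756

u_5 = 1·-3 + -3·-1 + -3·-4 + -3·4 + -3·3 = -9
u_6 = 1·-9 + -3·-3 + -3·-1 + -3·-4 + -3·4 = 3
u_7 = 1·3 + -3·-9 + -3·-3 + -3·-1 + -3·-4 = 54
u_8 = 1·54 + -3·3 + -3·-9 + -3·-3 + -3·-1 = 84
u_9 = 1·84 + -3·54 + -3·3 + -3·-9 + -3·-3 = -51
u_10 = 1·-51 + -3·84 + -3·54 + -3·3 + -3·-9 = -447
u_11 = 1·-447 + -3·-51 + -3·84 + -3·54 + -3·3 = -717
u_12 = 1·-717 + -3·-447 + -3·-51 + -3·84 + -3·54 = 363
u_13 = 1·363 + -3·-717 + -3·-447 + -3·-51 + -3·84 = 3756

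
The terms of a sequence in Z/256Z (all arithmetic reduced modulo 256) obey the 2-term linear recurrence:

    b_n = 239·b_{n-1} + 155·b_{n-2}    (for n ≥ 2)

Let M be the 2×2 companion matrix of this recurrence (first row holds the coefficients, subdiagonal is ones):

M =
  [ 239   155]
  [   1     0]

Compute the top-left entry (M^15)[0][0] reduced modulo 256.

249

(M^15)[0][0] is the top entry after applying M 15 times to the unit state (1, 0). Equivalently it is h_{16} for the auxiliary sequence (h_n) obeying the same recurrence with h_1 = 1 and h_i = 0 for 0 ≤ i < 1:
h_2 = 239·1 + 155·0 = 239
h_3 = 239·239 + 155·1 = 188
h_4 = 239·188 + 155·239 = 57
h_5 = 239·57 + 155·188 = 11
h_6 = 239·11 + 155·57 = 200
h_7 = 239·200 + 155·11 = 97
h_8 = 239·97 + 155·200 = 167
h_9 = 239·167 + 155·97 = 164
h_10 = 239·164 + 155·167 = 57
h_11 = 239·57 + 155·164 = 131
h_12 = 239·131 + 155·57 = 208
h_13 = 239·208 + 155·131 = 129
h_14 = 239·129 + 155·208 = 95
h_15 = 239·95 + 155·129 = 204
h_16 = 239·204 + 155·95 = 249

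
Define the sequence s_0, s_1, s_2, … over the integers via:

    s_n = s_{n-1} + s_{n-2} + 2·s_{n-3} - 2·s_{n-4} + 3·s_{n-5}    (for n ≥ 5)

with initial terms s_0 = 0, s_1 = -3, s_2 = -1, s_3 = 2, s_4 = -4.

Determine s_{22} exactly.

s_5 = 1·-4 + 1·2 + 2·-1 + -2·-3 + 3·0 = 2
s_6 = 1·2 + 1·-4 + 2·2 + -2·-1 + 3·-3 = -5
s_7 = 1·-5 + 1·2 + 2·-4 + -2·2 + 3·-1 = -18
s_8 = 1·-18 + 1·-5 + 2·2 + -2·-4 + 3·2 = -5
s_9 = 1·-5 + 1·-18 + 2·-5 + -2·2 + 3·-4 = -49
s_10 = 1·-49 + 1·-5 + 2·-18 + -2·-5 + 3·2 = -74
s_11 = 1·-74 + 1·-49 + 2·-5 + -2·-18 + 3·-5 = -112
s_12 = 1·-112 + 1·-74 + 2·-49 + -2·-5 + 3·-18 = -328
s_13 = 1·-328 + 1·-112 + 2·-74 + -2·-49 + 3·-5 = -505
s_14 = 1·-505 + 1·-328 + 2·-112 + -2·-74 + 3·-49 = -1056
s_15 = 1·-1056 + 1·-505 + 2·-328 + -2·-112 + 3·-74 = -2215
s_16 = 1·-2215 + 1·-1056 + 2·-505 + -2·-328 + 3·-112 = -3961
s_17 = 1·-3961 + 1·-2215 + 2·-1056 + -2·-505 + 3·-328 = -8262
s_18 = 1·-8262 + 1·-3961 + 2·-2215 + -2·-1056 + 3·-505 = -16056
s_19 = 1·-16056 + 1·-8262 + 2·-3961 + -2·-2215 + 3·-1056 = -30978
s_20 = 1·-30978 + 1·-16056 + 2·-8262 + -2·-3961 + 3·-2215 = -62281
s_21 = 1·-62281 + 1·-30978 + 2·-16056 + -2·-8262 + 3·-3961 = -120730
s_22 = 1·-120730 + 1·-62281 + 2·-30978 + -2·-16056 + 3·-8262 = -237641

-237641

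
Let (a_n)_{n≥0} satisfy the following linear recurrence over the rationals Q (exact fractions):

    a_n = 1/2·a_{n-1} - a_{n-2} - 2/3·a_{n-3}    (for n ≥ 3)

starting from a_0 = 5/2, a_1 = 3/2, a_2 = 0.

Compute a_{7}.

767/288

a_3 = 1/2·0 + -1·3/2 + -2/3·5/2 = -19/6
a_4 = 1/2·-19/6 + -1·0 + -2/3·3/2 = -31/12
a_5 = 1/2·-31/12 + -1·-19/6 + -2/3·0 = 15/8
a_6 = 1/2·15/8 + -1·-31/12 + -2/3·-19/6 = 811/144
a_7 = 1/2·811/144 + -1·15/8 + -2/3·-31/12 = 767/288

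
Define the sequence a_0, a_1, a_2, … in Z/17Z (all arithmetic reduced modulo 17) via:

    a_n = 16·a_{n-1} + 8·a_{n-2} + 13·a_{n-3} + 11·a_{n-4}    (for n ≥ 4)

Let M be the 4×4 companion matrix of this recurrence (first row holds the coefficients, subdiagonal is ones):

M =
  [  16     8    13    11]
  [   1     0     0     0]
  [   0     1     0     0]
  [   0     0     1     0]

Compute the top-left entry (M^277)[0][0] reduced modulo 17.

16

(M^277)[0][0] is the top entry after applying M 277 times to the unit state (1, 0, 0, 0). Equivalently it is h_{280} for the auxiliary sequence (h_n) obeying the same recurrence with h_3 = 1 and h_i = 0 for 0 ≤ i < 3:
h_4 = 16·1 + 8·0 + 13·0 + 11·0 = 16
h_5 = 16·16 + 8·1 + 13·0 + 11·0 = 9
h_6 = 16·9 + 8·16 + 13·1 + 11·0 = 13
h_7 = 16·13 + 8·9 + 13·16 + 11·1 = 6
h_8 = 16·6 + 8·13 + 13·9 + 11·16 = 0
h_9 = 16·0 + 8·6 + 13·13 + 11·9 = 10
Continuing the recurrence:
  h_10 = 7;  h_11 = 3;  h_12 = 13;  h_13 = 8;  h_14 = 8;  h_15 = 3
  h_16 = 2;  h_17 = 10;  h_18 = 14;  h_19 = 6;  h_20 = 3;  h_21 = 14
  h_22 = 4;  h_23 = 9;  h_24 = 0;  h_25 = 6;  h_26 = 2;  h_27 = 9
  h_28 = 0;  h_29 = 11;  h_30 = 9;  h_31 = 8;  h_32 = 3;  h_33 = 10
  h_34 = 13;  h_35 = 7;  h_36 = 5;  h_37 = 7;  h_38 = 12;  h_39 = 16
  h_40 = 5;  h_41 = 16;  h_42 = 7;  h_43 = 5;  h_44 = 8;  h_45 = 10
  h_46 = 9;  h_47 = 9;  h_48 = 9;  h_49 = 1;  h_50 = 15;  h_51 = 5
  h_52 = 6;  h_53 = 2;  h_54 = 4;  h_55 = 9;  h_56 = 13;  h_57 = 14
  h_58 = 13;  h_59 = 10;  h_60 = 11;  h_61 = 1;  h_62 = 3;  h_63 = 3
  h_64 = 2;  h_65 = 4;  h_66 = 16;  h_67 = 7;  h_68 = 8;  h_69 = 11
  h_70 = 14;  h_71 = 0;  h_72 = 3;  h_73 = 11;  h_74 = 14;  h_75 = 11
  h_76 = 5;  h_77 = 12;  h_78 = 2;  h_79 = 8;  h_80 = 15;  h_81 = 3
  h_82 = 5;  h_83 = 13;  h_84 = 10;  h_85 = 5;  h_86 = 10;  h_87 = 14
  h_88 = 3;  h_89 = 5;  h_90 = 5;  h_91 = 7;  h_92 = 12;  h_93 = 11
  h_94 = 10;  h_95 = 5;  h_96 = 10;  h_97 = 9;  h_98 = 8;  h_99 = 11
  h_100 = 8;  h_101 = 11;  h_102 = 12;  h_103 = 12;  h_104 = 9;  h_105 = 7
  h_106 = 13;  h_107 = 3;  h_108 = 2;  h_109 = 13;  h_110 = 15;  h_111 = 12
  h_112 = 10;  h_113 = 16;  h_114 = 11;  h_115 = 5;  h_116 = 10;  h_117 = 9
  h_118 = 2;  h_119 = 0;  h_120 = 5;  h_121 = 1;  h_122 = 10;  h_123 = 12
  h_124 = 0;  h_125 = 16;  h_126 = 12;  h_127 = 10;  h_128 = 5;  h_129 = 16
  h_130 = 14;  h_131 = 0;  h_132 = 1;  h_133 = 0;  h_134 = 9;  h_135 = 4
  h_136 = 11;  h_137 = 2;  h_138 = 16;  h_139 = 0;  h_140 = 3;  h_141 = 6
  h_142 = 7;  h_143 = 12;  h_144 = 2;  h_145 = 13;  h_146 = 15;  h_147 = 9
  h_148 = 13;  h_149 = 6;  h_150 = 6;  h_151 = 4;  h_152 = 10;  h_153 = 13
  h_154 = 15;  h_155 = 8;  h_156 = 0;  h_157 = 11;  h_158 = 3;  h_159 = 3
  h_160 = 11;  h_161 = 3;  h_162 = 4;  h_163 = 9;  h_164 = 13;  h_165 = 8
  h_166 = 2;  h_167 = 7;  h_168 = 1;  h_169 = 16;  h_170 = 3;  h_171 = 11
  h_172 = 11;  h_173 = 3;  h_174 = 6;  h_175 = 10;  h_176 = 11;  h_177 = 10
  h_178 = 2;  h_179 = 8;  h_180 = 4;  h_181 = 9;  h_182 = 13;  h_183 = 12
  h_184 = 15;  h_185 = 9;  h_186 = 2;  h_187 = 6;  h_188 = 3;  h_189 = 0
  h_190 = 5;  h_191 = 15;  h_192 = 7;  h_193 = 8;  h_194 = 9;  h_195 = 5
  h_196 = 10;  h_197 = 14;  h_198 = 9;  h_199 = 16;  h_200 = 8;  h_201 = 0
  h_202 = 14;  h_203 = 11;  h_204 = 2;  h_205 = 13;  h_206 = 11;  h_207 = 2
  h_208 = 5;  h_209 = 8;  h_210 = 9;  h_211 = 6;  h_212 = 4;  h_213 = 11
  h_214 = 11;  h_215 = 8;  h_216 = 12;  h_217 = 10;  h_218 = 5;  h_219 = 13
  h_220 = 0;  h_221 = 7;  h_222 = 13;  h_223 = 16;  h_224 = 9;  h_225 = 8
  h_226 = 7;  h_227 = 10;  h_228 = 11;  h_229 = 10;  h_230 = 13;  h_231 = 14
  h_232 = 1;  h_233 = 16;  h_234 = 11;  h_235 = 12;  h_236 = 6;  h_237 = 1
  h_238 = 1;  h_239 = 13;  h_240 = 6;  h_241 = 3;  h_242 = 4;  h_243 = 3
  h_244 = 15;  h_245 = 9;  h_246 = 7;  h_247 = 4;  h_248 = 11;  h_249 = 7
  h_250 = 6;  h_251 = 16;  h_252 = 6;  h_253 = 5;  h_254 = 11;  h_255 = 11
  h_256 = 4;  h_257 = 10;  h_258 = 14;  h_259 = 1;  h_260 = 13;  h_261 = 15
  h_262 = 1;  h_263 = 10;  h_264 = 13;  h_265 = 7;  h_266 = 0;  h_267 = 12
  h_268 = 1;  h_269 = 2;  h_270 = 9;  h_271 = 16;  h_272 = 8;  h_273 = 4
  h_274 = 10;  h_275 = 13;  h_276 = 3;  h_277 = 3;  h_278 = 11
h_279 = 16·11 + 8·3 + 13·3 + 11·13 = 8
h_280 = 16·8 + 8·11 + 13·3 + 11·3 = 16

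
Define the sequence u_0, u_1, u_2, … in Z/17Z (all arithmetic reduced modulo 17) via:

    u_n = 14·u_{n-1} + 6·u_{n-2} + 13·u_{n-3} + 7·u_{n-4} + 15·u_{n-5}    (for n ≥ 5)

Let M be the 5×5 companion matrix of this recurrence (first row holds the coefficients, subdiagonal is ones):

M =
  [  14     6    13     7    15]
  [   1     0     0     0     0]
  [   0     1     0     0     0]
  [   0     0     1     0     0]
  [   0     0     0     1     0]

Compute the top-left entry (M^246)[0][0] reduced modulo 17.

(M^246)[0][0] is the top entry after applying M 246 times to the unit state (1, 0, 0, 0, 0). Equivalently it is h_{250} for the auxiliary sequence (h_n) obeying the same recurrence with h_4 = 1 and h_i = 0 for 0 ≤ i < 4:
h_5 = 14·1 + 6·0 + 13·0 + 7·0 + 15·0 = 14
h_6 = 14·14 + 6·1 + 13·0 + 7·0 + 15·0 = 15
h_7 = 14·15 + 6·14 + 13·1 + 7·0 + 15·0 = 1
h_8 = 14·1 + 6·15 + 13·14 + 7·1 + 15·0 = 4
h_9 = 14·4 + 6·1 + 13·15 + 7·14 + 15·1 = 13
h_10 = 14·13 + 6·4 + 13·1 + 7·15 + 15·14 = 7
Continuing the recurrence:
  h_11 = 1;  h_12 = 13;  h_13 = 5;  h_14 = 14;  h_15 = 14;  h_16 = 9
  h_17 = 10;  h_18 = 5;  h_19 = 11;  h_20 = 9;  h_21 = 3;  h_22 = 16
  h_23 = 1;  h_24 = 3;  h_25 = 4;  h_26 = 6;  h_27 = 3;  h_28 = 13
  h_29 = 11;  h_30 = 16;  h_31 = 9;  h_32 = 8;  h_33 = 0;  h_34 = 0
  h_35 = 16;  h_36 = 7;  h_37 = 8;  h_38 = 5;  h_39 = 15;  h_40 = 4
  h_41 = 15;  h_42 = 6;  h_43 = 15;  h_44 = 14;  h_45 = 2;  h_46 = 13
  h_47 = 10;  h_48 = 6;  h_49 = 10;  h_50 = 2;  h_51 = 6;  h_52 = 10
  h_53 = 5;  h_54 = 15;  h_55 = 0;  h_56 = 9;  h_57 = 13;  h_58 = 8
  h_59 = 5;  h_60 = 10;  h_61 = 7;  h_62 = 15;  h_63 = 10;  h_64 = 7
  h_65 = 8;  h_66 = 1;  h_67 = 6;  h_68 = 2;  h_69 = 0;  h_70 = 13
  h_71 = 10;  h_72 = 16;  h_73 = 7;  h_74 = 7;  h_75 = 1;  h_76 = 1
  h_77 = 9;  h_78 = 10;  h_79 = 13;  h_80 = 7;  h_81 = 10;  h_82 = 12
  h_83 = 16;  h_84 = 7;  h_85 = 15;  h_86 = 14;  h_87 = 6;  h_88 = 6
  h_89 = 2;  h_90 = 6;  h_91 = 1;  h_92 = 4;  h_93 = 6;  h_94 = 6
  h_95 = 14;  h_96 = 13;  h_97 = 4;  h_98 = 6;  h_99 = 6;  h_100 = 14
  h_101 = 6;  h_102 = 8;  h_103 = 3;  h_104 = 16;  h_105 = 3;  h_106 = 0
  h_107 = 10;  h_108 = 13;  h_109 = 10;  h_110 = 2;  h_111 = 4;  h_112 = 14
  h_113 = 1;  h_114 = 8;  h_115 = 1;  h_116 = 12;  h_117 = 2;  h_118 = 14
  h_119 = 15;  h_120 = 11;  h_121 = 8;  h_122 = 8;  h_123 = 6;  h_124 = 11
  h_125 = 5;  h_126 = 16;  h_127 = 15;  h_128 = 11;  h_129 = 6;  h_130 = 5
  h_131 = 16;  h_132 = 5;  h_133 = 13;  h_134 = 1;  h_135 = 4;  h_136 = 13
  h_137 = 11;  h_138 = 10;  h_139 = 10;  h_140 = 1;  h_141 = 0;  h_142 = 14
  h_143 = 4;  h_144 = 8;  h_145 = 10;  h_146 = 15;  h_147 = 0;  h_148 = 13
  h_149 = 6;  h_150 = 9;  h_151 = 12;  h_152 = 0;  h_153 = 1;  h_154 = 0
  h_155 = 4;  h_156 = 11;  h_157 = 15;  h_158 = 3;  h_159 = 14;  h_160 = 2
  h_161 = 13;  h_162 = 10;  h_163 = 13;  h_164 = 6;  h_165 = 5;  h_166 = 13
  h_167 = 4;  h_168 = 11;  h_169 = 13;  h_170 = 7;  h_171 = 15;  h_172 = 14
  h_173 = 4;  h_174 = 1;  h_175 = 5;  h_176 = 9;  h_177 = 16;  h_178 = 2
  h_179 = 2;  h_180 = 12;  h_181 = 11;  h_182 = 13;  h_183 = 6;  h_184 = 11
  h_185 = 4;  h_186 = 14;  h_187 = 5;  h_188 = 16;  h_189 = 0;  h_190 = 13
  h_191 = 6;  h_192 = 9;  h_193 = 10;  h_194 = 6;  h_195 = 5;  h_196 = 15
  h_197 = 13;  h_198 = 2;  h_199 = 1;  h_200 = 1;  h_201 = 5;  h_202 = 9
  h_203 = 2;  h_204 = 16;  h_205 = 12;  h_206 = 3;  h_207 = 12;  h_208 = 8
  h_209 = 3;  h_210 = 5;  h_211 = 15;  h_212 = 5;  h_213 = 9;  h_214 = 6
  h_215 = 9;  h_216 = 12;  h_217 = 13;  h_218 = 4;  h_219 = 1;  h_220 = 1
  h_221 = 3;  h_222 = 12;  h_223 = 11;  h_224 = 15;  h_225 = 9;  h_226 = 12
  h_227 = 11;  h_228 = 1;  h_229 = 14;  h_230 = 3;  h_231 = 5;  h_232 = 0
  h_233 = 12;  h_234 = 5;  h_235 = 1;  h_236 = 3;  h_237 = 10;  h_238 = 12
  h_239 = 9;  h_240 = 7;  h_241 = 15;  h_242 = 8;  h_243 = 9;  h_244 = 9
  h_245 = 1;  h_246 = 7;  h_247 = 13;  h_248 = 10
h_249 = 14·10 + 6·13 + 13·7 + 7·1 + 15·9 = 9
h_250 = 14·9 + 6·10 + 13·13 + 7·7 + 15·1 = 11

11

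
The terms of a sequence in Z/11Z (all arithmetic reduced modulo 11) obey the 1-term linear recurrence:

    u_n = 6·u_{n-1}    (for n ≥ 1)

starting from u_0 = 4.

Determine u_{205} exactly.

u_1 = 6·4 = 2
u_2 = 6·2 = 1
u_3 = 6·1 = 6
u_4 = 6·6 = 3
u_5 = 6·3 = 7
u_6 = 6·7 = 9
u_7 = 6·9 = 10
u_8 = 6·10 = 5
u_9 = 6·5 = 8
u_10 = 6·8 = 4
(u_10) = (4) = (u_0), so the sequence has period 10.
205 ≡ 5 (mod 10), hence u_205 = u_5 = 7.

7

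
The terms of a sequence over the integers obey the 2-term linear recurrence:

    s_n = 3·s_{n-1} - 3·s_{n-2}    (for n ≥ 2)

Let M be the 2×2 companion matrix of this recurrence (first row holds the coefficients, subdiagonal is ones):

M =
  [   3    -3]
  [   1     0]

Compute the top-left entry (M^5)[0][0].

0

(M^5)[0][0] is the top entry after applying M 5 times to the unit state (1, 0). Equivalently it is h_{6} for the auxiliary sequence (h_n) obeying the same recurrence with h_1 = 1 and h_i = 0 for 0 ≤ i < 1:
h_2 = 3·1 + -3·0 = 3
h_3 = 3·3 + -3·1 = 6
h_4 = 3·6 + -3·3 = 9
h_5 = 3·9 + -3·6 = 9
h_6 = 3·9 + -3·9 = 0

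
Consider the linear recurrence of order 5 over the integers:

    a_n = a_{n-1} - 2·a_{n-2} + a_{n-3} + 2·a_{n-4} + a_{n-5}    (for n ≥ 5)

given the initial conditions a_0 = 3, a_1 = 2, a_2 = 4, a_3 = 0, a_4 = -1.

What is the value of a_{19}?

7667

a_5 = 1·-1 + -2·0 + 1·4 + 2·2 + 1·3 = 10
a_6 = 1·10 + -2·-1 + 1·0 + 2·4 + 1·2 = 22
a_7 = 1·22 + -2·10 + 1·-1 + 2·0 + 1·4 = 5
a_8 = 1·5 + -2·22 + 1·10 + 2·-1 + 1·0 = -31
a_9 = 1·-31 + -2·5 + 1·22 + 2·10 + 1·-1 = 0
a_10 = 1·0 + -2·-31 + 1·5 + 2·22 + 1·10 = 121
a_11 = 1·121 + -2·0 + 1·-31 + 2·5 + 1·22 = 122
a_12 = 1·122 + -2·121 + 1·0 + 2·-31 + 1·5 = -177
a_13 = 1·-177 + -2·122 + 1·121 + 2·0 + 1·-31 = -331
a_14 = 1·-331 + -2·-177 + 1·122 + 2·121 + 1·0 = 387
a_15 = 1·387 + -2·-331 + 1·-177 + 2·122 + 1·121 = 1237
a_16 = 1·1237 + -2·387 + 1·-331 + 2·-177 + 1·122 = -100
a_17 = 1·-100 + -2·1237 + 1·387 + 2·-331 + 1·-177 = -3026
a_18 = 1·-3026 + -2·-100 + 1·1237 + 2·387 + 1·-331 = -1146
a_19 = 1·-1146 + -2·-3026 + 1·-100 + 2·1237 + 1·387 = 7667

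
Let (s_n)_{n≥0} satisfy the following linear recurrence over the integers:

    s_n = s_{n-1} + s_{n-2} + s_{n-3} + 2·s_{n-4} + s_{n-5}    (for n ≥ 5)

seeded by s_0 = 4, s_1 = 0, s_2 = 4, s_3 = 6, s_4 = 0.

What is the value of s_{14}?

7712

s_5 = 1·0 + 1·6 + 1·4 + 2·0 + 1·4 = 14
s_6 = 1·14 + 1·0 + 1·6 + 2·4 + 1·0 = 28
s_7 = 1·28 + 1·14 + 1·0 + 2·6 + 1·4 = 58
s_8 = 1·58 + 1·28 + 1·14 + 2·0 + 1·6 = 106
s_9 = 1·106 + 1·58 + 1·28 + 2·14 + 1·0 = 220
s_10 = 1·220 + 1·106 + 1·58 + 2·28 + 1·14 = 454
s_11 = 1·454 + 1·220 + 1·106 + 2·58 + 1·28 = 924
s_12 = 1·924 + 1·454 + 1·220 + 2·106 + 1·58 = 1868
s_13 = 1·1868 + 1·924 + 1·454 + 2·220 + 1·106 = 3792
s_14 = 1·3792 + 1·1868 + 1·924 + 2·454 + 1·220 = 7712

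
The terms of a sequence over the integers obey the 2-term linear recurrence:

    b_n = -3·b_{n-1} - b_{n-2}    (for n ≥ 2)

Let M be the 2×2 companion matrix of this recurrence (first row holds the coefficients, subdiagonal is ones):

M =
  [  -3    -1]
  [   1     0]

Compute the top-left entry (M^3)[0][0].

-21

(M^3)[0][0] is the top entry after applying M 3 times to the unit state (1, 0). Equivalently it is h_{4} for the auxiliary sequence (h_n) obeying the same recurrence with h_1 = 1 and h_i = 0 for 0 ≤ i < 1:
h_2 = -3·1 + -1·0 = -3
h_3 = -3·-3 + -1·1 = 8
h_4 = -3·8 + -1·-3 = -21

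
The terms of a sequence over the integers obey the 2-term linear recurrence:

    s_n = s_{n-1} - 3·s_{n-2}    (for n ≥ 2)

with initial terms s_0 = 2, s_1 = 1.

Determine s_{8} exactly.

s_2 = 1·1 + -3·2 = -5
s_3 = 1·-5 + -3·1 = -8
s_4 = 1·-8 + -3·-5 = 7
s_5 = 1·7 + -3·-8 = 31
s_6 = 1·31 + -3·7 = 10
s_7 = 1·10 + -3·31 = -83
s_8 = 1·-83 + -3·10 = -113

-113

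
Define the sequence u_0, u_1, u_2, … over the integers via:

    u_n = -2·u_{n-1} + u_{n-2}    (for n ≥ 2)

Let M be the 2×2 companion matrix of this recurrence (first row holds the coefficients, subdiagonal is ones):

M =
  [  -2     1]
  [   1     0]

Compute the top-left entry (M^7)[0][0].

(M^7)[0][0] is the top entry after applying M 7 times to the unit state (1, 0). Equivalently it is h_{8} for the auxiliary sequence (h_n) obeying the same recurrence with h_1 = 1 and h_i = 0 for 0 ≤ i < 1:
h_2 = -2·1 + 1·0 = -2
h_3 = -2·-2 + 1·1 = 5
h_4 = -2·5 + 1·-2 = -12
h_5 = -2·-12 + 1·5 = 29
h_6 = -2·29 + 1·-12 = -70
h_7 = -2·-70 + 1·29 = 169
h_8 = -2·169 + 1·-70 = -408

-408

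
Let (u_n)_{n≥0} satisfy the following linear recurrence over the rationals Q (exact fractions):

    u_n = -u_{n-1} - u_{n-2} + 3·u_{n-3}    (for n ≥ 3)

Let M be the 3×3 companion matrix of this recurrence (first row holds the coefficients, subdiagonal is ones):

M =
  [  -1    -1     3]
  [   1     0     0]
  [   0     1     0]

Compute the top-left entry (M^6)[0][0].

(M^6)[0][0] is the top entry after applying M 6 times to the unit state (1, 0, 0). Equivalently it is h_{8} for the auxiliary sequence (h_n) obeying the same recurrence with h_2 = 1 and h_i = 0 for 0 ≤ i < 2:
h_3 = -1·1 + -1·0 + 3·0 = -1
h_4 = -1·-1 + -1·1 + 3·0 = 0
h_5 = -1·0 + -1·-1 + 3·1 = 4
h_6 = -1·4 + -1·0 + 3·-1 = -7
h_7 = -1·-7 + -1·4 + 3·0 = 3
h_8 = -1·3 + -1·-7 + 3·4 = 16

16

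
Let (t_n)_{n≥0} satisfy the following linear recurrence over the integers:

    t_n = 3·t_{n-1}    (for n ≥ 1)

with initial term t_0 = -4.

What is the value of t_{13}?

-6377292

t_1 = 3·-4 = -12
t_2 = 3·-12 = -36
t_3 = 3·-36 = -108
t_4 = 3·-108 = -324
t_5 = 3·-324 = -972
t_6 = 3·-972 = -2916
t_7 = 3·-2916 = -8748
t_8 = 3·-8748 = -26244
t_9 = 3·-26244 = -78732
t_10 = 3·-78732 = -236196
t_11 = 3·-236196 = -708588
t_12 = 3·-708588 = -2125764
t_13 = 3·-2125764 = -6377292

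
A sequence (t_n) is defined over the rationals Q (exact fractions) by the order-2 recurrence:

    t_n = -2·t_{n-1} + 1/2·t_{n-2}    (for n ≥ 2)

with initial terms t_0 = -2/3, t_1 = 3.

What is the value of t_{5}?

841/12

t_2 = -2·3 + 1/2·-2/3 = -19/3
t_3 = -2·-19/3 + 1/2·3 = 85/6
t_4 = -2·85/6 + 1/2·-19/3 = -63/2
t_5 = -2·-63/2 + 1/2·85/6 = 841/12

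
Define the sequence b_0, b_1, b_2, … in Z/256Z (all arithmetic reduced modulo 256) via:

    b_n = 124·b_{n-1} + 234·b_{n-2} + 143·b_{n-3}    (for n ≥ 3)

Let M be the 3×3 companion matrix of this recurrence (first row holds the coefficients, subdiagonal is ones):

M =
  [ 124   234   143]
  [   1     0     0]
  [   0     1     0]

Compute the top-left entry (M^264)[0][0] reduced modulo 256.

33

(M^264)[0][0] is the top entry after applying M 264 times to the unit state (1, 0, 0). Equivalently it is h_{266} for the auxiliary sequence (h_n) obeying the same recurrence with h_2 = 1 and h_i = 0 for 0 ≤ i < 2:
h_3 = 124·1 + 234·0 + 143·0 = 124
h_4 = 124·124 + 234·1 + 143·0 = 250
h_5 = 124·250 + 234·124 + 143·1 = 255
h_6 = 124·255 + 234·250 + 143·124 = 76
h_7 = 124·76 + 234·255 + 143·250 = 140
h_8 = 124·140 + 234·76 + 143·255 = 185
Continuing the recurrence:
  h_9 = 8;  h_10 = 46;  h_11 = 239;  h_12 = 72;  h_13 = 8;  h_14 = 49
  h_15 = 68;  h_16 = 50;  h_17 = 191;  h_18 = 52;  h_19 = 180;  h_20 = 105
  h_21 = 112;  h_22 = 198;  h_23 = 239;  h_24 = 80;  h_25 = 208;  h_26 = 97
  h_27 = 204;  h_28 = 170;  h_29 = 255;  h_30 = 220;  h_31 = 156;  h_32 = 25
  h_33 = 152;  h_34 = 158;  h_35 = 111;  h_36 = 24;  h_37 = 88;  h_38 = 145
  h_39 = 20;  h_40 = 98;  h_41 = 191;  h_42 = 68;  h_43 = 68;  h_44 = 201
  h_45 = 128;  h_46 = 182;  h_47 = 111;  h_48 = 160;  h_49 = 160;  h_50 = 193
  h_51 = 28;  h_52 = 90;  h_53 = 255;  h_54 = 108;  h_55 = 172;  h_56 = 121
  h_57 = 40;  h_58 = 14;  h_59 = 239;  h_60 = 232;  h_61 = 168;  h_62 = 241
  h_63 = 228;  h_64 = 146;  h_65 = 191;  h_66 = 84;  h_67 = 212;  h_68 = 41
  h_69 = 144;  h_70 = 166;  h_71 = 239;  h_72 = 240;  h_73 = 112;  h_74 = 33
  h_75 = 108;  h_76 = 10;  h_77 = 255;  h_78 = 252;  h_79 = 188;  h_80 = 217
  h_81 = 184;  h_82 = 126;  h_83 = 111;  h_84 = 184;  h_85 = 248;  h_86 = 81
  h_87 = 180;  h_88 = 194;  h_89 = 191;  h_90 = 100;  h_91 = 100;  h_92 = 137
  h_93 = 160;  h_94 = 150;  h_95 = 111;  h_96 = 64;  h_97 = 64;  h_98 = 129
  h_99 = 188;  h_100 = 186;  h_101 = 255;  h_102 = 140;  h_103 = 204;  h_104 = 57
  h_105 = 72;  h_106 = 238;  h_107 = 239;  h_108 = 136;  h_109 = 72;  h_110 = 177
  h_111 = 132;  h_112 = 242;  h_113 = 191;  h_114 = 116;  h_115 = 244;  h_116 = 233
  h_117 = 176;  h_118 = 134;  h_119 = 239;  h_120 = 144;  h_121 = 16;  h_122 = 225
  h_123 = 12;  h_124 = 106;  h_125 = 255;  h_126 = 28;  h_127 = 220;  h_128 = 153
  h_129 = 216;  h_130 = 94;  h_131 = 111;  h_132 = 88;  h_133 = 152;  h_134 = 17
  h_135 = 84;  h_136 = 34;  h_137 = 191;  h_138 = 132;  h_139 = 132;  h_140 = 73
  h_141 = 192;  h_142 = 118;  h_143 = 111;  h_144 = 224;  h_145 = 224;  h_146 = 65
  h_147 = 92;  h_148 = 26;  h_149 = 255;  h_150 = 172;  h_151 = 236;  h_152 = 249
  h_153 = 104;  h_154 = 206;  h_155 = 239;  h_156 = 40;  h_157 = 232;  h_158 = 113
  h_159 = 36;  h_160 = 82;  h_161 = 191;  h_162 = 148;  h_163 = 20;  h_164 = 169
  h_165 = 208;  h_166 = 102;  h_167 = 239;  h_168 = 48;  h_169 = 176;  h_170 = 161
  h_171 = 172;  h_172 = 202;  h_173 = 255;  h_174 = 60;  h_175 = 252;  h_176 = 89
  h_177 = 248;  h_178 = 62;  h_179 = 111;  h_180 = 248;  h_181 = 56;  h_182 = 209
  h_183 = 244;  h_184 = 130;  h_185 = 191;  h_186 = 164;  h_187 = 164;  h_188 = 9
  h_189 = 224;  h_190 = 86;  h_191 = 111;  h_192 = 128;  h_193 = 128;  h_194 = 1
  h_195 = 252;  h_196 = 122;  h_197 = 255;  h_198 = 204;  h_199 = 12;  h_200 = 185
  h_201 = 136;  h_202 = 174;  h_203 = 239;  h_204 = 200;  h_205 = 136;  h_206 = 49
  h_207 = 196;  h_208 = 178;  h_209 = 191;  h_210 = 180;  h_211 = 52;  h_212 = 105
  h_213 = 240;  h_214 = 70;  h_215 = 239;  h_216 = 208;  h_217 = 80;  h_218 = 97
  h_219 = 76;  h_220 = 42;  h_221 = 255;  h_222 = 92;  h_223 = 28;  h_224 = 25
  h_225 = 24;  h_226 = 30;  h_227 = 111;  h_228 = 152;  h_229 = 216;  h_230 = 145
  h_231 = 148;  h_232 = 226;  h_233 = 191;  h_234 = 196;  h_235 = 196;  h_236 = 201
  h_237 = 0;  h_238 = 54;  h_239 = 111;  h_240 = 32;  h_241 = 32;  h_242 = 193
  h_243 = 156;  h_244 = 218;  h_245 = 255;  h_246 = 236;  h_247 = 44;  h_248 = 121
  h_249 = 168;  h_250 = 142;  h_251 = 239;  h_252 = 104;  h_253 = 40;  h_254 = 241
  h_255 = 100;  h_256 = 18;  h_257 = 191;  h_258 = 212;  h_259 = 84;  h_260 = 41
  h_261 = 16;  h_262 = 38;  h_263 = 239;  h_264 = 112
h_265 = 124·112 + 234·239 + 143·38 = 240
h_266 = 124·240 + 234·112 + 143·239 = 33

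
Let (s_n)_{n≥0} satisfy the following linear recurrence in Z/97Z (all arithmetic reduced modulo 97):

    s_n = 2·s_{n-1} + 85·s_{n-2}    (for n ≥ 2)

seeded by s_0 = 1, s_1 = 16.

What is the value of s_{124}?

s_2 = 2·16 + 85·1 = 20
s_3 = 2·20 + 85·16 = 42
s_4 = 2·42 + 85·20 = 38
s_5 = 2·38 + 85·42 = 57
s_6 = 2·57 + 85·38 = 46
s_7 = 2·46 + 85·57 = 87
s_8 = 2·87 + 85·46 = 10
s_9 = 2·10 + 85·87 = 43
s_10 = 2·43 + 85·10 = 63
s_11 = 2·63 + 85·43 = 95
s_12 = 2·95 + 85·63 = 16
s_13 = 2·16 + 85·95 = 56
s_14 = 2·56 + 85·16 = 17
s_15 = 2·17 + 85·56 = 41
s_16 = 2·41 + 85·17 = 72
s_17 = 2·72 + 85·41 = 40
s_18 = 2·40 + 85·72 = 89
s_19 = 2·89 + 85·40 = 86
s_20 = 2·86 + 85·89 = 74
s_21 = 2·74 + 85·86 = 86
s_22 = 2·86 + 85·74 = 60
s_23 = 2·60 + 85·86 = 58
s_24 = 2·58 + 85·60 = 75
s_25 = 2·75 + 85·58 = 36
s_26 = 2·36 + 85·75 = 45
s_27 = 2·45 + 85·36 = 46
s_28 = 2·46 + 85·45 = 37
s_29 = 2·37 + 85·46 = 7
s_30 = 2·7 + 85·37 = 55
s_31 = 2·55 + 85·7 = 26
s_32 = 2·26 + 85·55 = 71
s_33 = 2·71 + 85·26 = 24
s_34 = 2·24 + 85·71 = 69
s_35 = 2·69 + 85·24 = 44
s_36 = 2·44 + 85·69 = 36
s_37 = 2·36 + 85·44 = 29
s_38 = 2·29 + 85·36 = 14
s_39 = 2·14 + 85·29 = 68
s_40 = 2·68 + 85·14 = 65
s_41 = 2·65 + 85·68 = 90
s_42 = 2·90 + 85·65 = 79
s_43 = 2·79 + 85·90 = 48
s_44 = 2·48 + 85·79 = 21
s_45 = 2·21 + 85·48 = 48
s_46 = 2·48 + 85·21 = 38
s_47 = 2·38 + 85·48 = 82
s_48 = 2·82 + 85·38 = 96
s_49 = 2·96 + 85·82 = 81
s_50 = 2·81 + 85·96 = 77
s_51 = 2·77 + 85·81 = 55
s_52 = 2·55 + 85·77 = 59
s_53 = 2·59 + 85·55 = 40
s_54 = 2·40 + 85·59 = 51
s_55 = 2·51 + 85·40 = 10
s_56 = 2·10 + 85·51 = 87
s_57 = 2·87 + 85·10 = 54
s_58 = 2·54 + 85·87 = 34
s_59 = 2·34 + 85·54 = 2
s_60 = 2·2 + 85·34 = 81
s_61 = 2·81 + 85·2 = 41
s_62 = 2·41 + 85·81 = 80
s_63 = 2·80 + 85·41 = 56
s_64 = 2·56 + 85·80 = 25
s_65 = 2·25 + 85·56 = 57
s_66 = 2·57 + 85·25 = 8
s_67 = 2·8 + 85·57 = 11
s_68 = 2·11 + 85·8 = 23
s_69 = 2·23 + 85·11 = 11
s_70 = 2·11 + 85·23 = 37
s_71 = 2·37 + 85·11 = 39
s_72 = 2·39 + 85·37 = 22
s_73 = 2·22 + 85·39 = 61
s_74 = 2·61 + 85·22 = 52
s_75 = 2·52 + 85·61 = 51
s_76 = 2·51 + 85·52 = 60
s_77 = 2·60 + 85·51 = 90
s_78 = 2·90 + 85·60 = 42
s_79 = 2·42 + 85·90 = 71
s_80 = 2·71 + 85·42 = 26
s_81 = 2·26 + 85·71 = 73
s_82 = 2·73 + 85·26 = 28
s_83 = 2·28 + 85·73 = 53
s_84 = 2·53 + 85·28 = 61
s_85 = 2·61 + 85·53 = 68
s_86 = 2·68 + 85·61 = 83
s_87 = 2·83 + 85·68 = 29
s_88 = 2·29 + 85·83 = 32
s_89 = 2·32 + 85·29 = 7
s_90 = 2·7 + 85·32 = 18
s_91 = 2·18 + 85·7 = 49
s_92 = 2·49 + 85·18 = 76
s_93 = 2·76 + 85·49 = 49
s_94 = 2·49 + 85·76 = 59
s_95 = 2·59 + 85·49 = 15
s_96 = 2·15 + 85·59 = 1
s_97 = 2·1 + 85·15 = 16
s_98 = 2·16 + 85·1 = 20
s_99 = 2·20 + 85·16 = 42
s_100 = 2·42 + 85·20 = 38
s_101 = 2·38 + 85·42 = 57
s_102 = 2·57 + 85·38 = 46
s_103 = 2·46 + 85·57 = 87
s_104 = 2·87 + 85·46 = 10
s_105 = 2·10 + 85·87 = 43
s_106 = 2·43 + 85·10 = 63
s_107 = 2·63 + 85·43 = 95
s_108 = 2·95 + 85·63 = 16
s_109 = 2·16 + 85·95 = 56
s_110 = 2·56 + 85·16 = 17
s_111 = 2·17 + 85·56 = 41
s_112 = 2·41 + 85·17 = 72
s_113 = 2·72 + 85·41 = 40
s_114 = 2·40 + 85·72 = 89
s_115 = 2·89 + 85·40 = 86
s_116 = 2·86 + 85·89 = 74
s_117 = 2·74 + 85·86 = 86
s_118 = 2·86 + 85·74 = 60
s_119 = 2·60 + 85·86 = 58
s_120 = 2·58 + 85·60 = 75
s_121 = 2·75 + 85·58 = 36
s_122 = 2·36 + 85·75 = 45
s_123 = 2·45 + 85·36 = 46
s_124 = 2·46 + 85·45 = 37

37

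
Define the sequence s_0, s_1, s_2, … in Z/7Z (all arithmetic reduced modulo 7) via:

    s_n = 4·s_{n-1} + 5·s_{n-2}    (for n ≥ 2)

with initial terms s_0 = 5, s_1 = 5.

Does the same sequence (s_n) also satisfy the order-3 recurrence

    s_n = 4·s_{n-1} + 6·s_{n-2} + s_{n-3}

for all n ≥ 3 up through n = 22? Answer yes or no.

Terms s_0..s_22: 5, 5, 3, 2, 2, 4, 5, 5, 3, 2, 2, 4, 5, 5, 3, 2, 2, 4, 5, 5, 3, 2, 2
n=3: candidate gives 5, actual s_3 = 2 ✗

no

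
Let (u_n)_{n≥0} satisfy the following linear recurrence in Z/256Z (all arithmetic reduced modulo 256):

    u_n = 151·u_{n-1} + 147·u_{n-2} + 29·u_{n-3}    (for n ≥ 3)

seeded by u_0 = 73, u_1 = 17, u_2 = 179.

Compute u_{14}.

15

u_3 = 151·179 + 147·17 + 29·73 = 157
u_4 = 151·157 + 147·179 + 29·17 = 81
u_5 = 151·81 + 147·157 + 29·179 = 53
u_6 = 151·53 + 147·81 + 29·157 = 143
u_7 = 151·143 + 147·53 + 29·81 = 245
u_8 = 151·245 + 147·143 + 29·53 = 161
u_9 = 151·161 + 147·245 + 29·143 = 217
u_10 = 151·217 + 147·161 + 29·245 = 51
u_11 = 151·51 + 147·217 + 29·161 = 237
u_12 = 151·237 + 147·51 + 29·217 = 169
u_13 = 151·169 + 147·237 + 29·51 = 141
u_14 = 151·141 + 147·169 + 29·237 = 15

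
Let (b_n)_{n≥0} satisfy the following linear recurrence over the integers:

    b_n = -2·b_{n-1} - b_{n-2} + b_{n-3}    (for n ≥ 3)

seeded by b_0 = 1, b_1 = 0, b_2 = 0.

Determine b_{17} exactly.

201

b_3 = -2·0 + -1·0 + 1·1 = 1
b_4 = -2·1 + -1·0 + 1·0 = -2
b_5 = -2·-2 + -1·1 + 1·0 = 3
b_6 = -2·3 + -1·-2 + 1·1 = -3
b_7 = -2·-3 + -1·3 + 1·-2 = 1
b_8 = -2·1 + -1·-3 + 1·3 = 4
b_9 = -2·4 + -1·1 + 1·-3 = -12
b_10 = -2·-12 + -1·4 + 1·1 = 21
b_11 = -2·21 + -1·-12 + 1·4 = -26
b_12 = -2·-26 + -1·21 + 1·-12 = 19
b_13 = -2·19 + -1·-26 + 1·21 = 9
b_14 = -2·9 + -1·19 + 1·-26 = -63
b_15 = -2·-63 + -1·9 + 1·19 = 136
b_16 = -2·136 + -1·-63 + 1·9 = -200
b_17 = -2·-200 + -1·136 + 1·-63 = 201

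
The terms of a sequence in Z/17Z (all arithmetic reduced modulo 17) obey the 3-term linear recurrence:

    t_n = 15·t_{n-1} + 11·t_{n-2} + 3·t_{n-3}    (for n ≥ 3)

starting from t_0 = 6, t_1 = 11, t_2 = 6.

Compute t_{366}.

11

t_3 = 15·6 + 11·11 + 3·6 = 8
t_4 = 15·8 + 11·6 + 3·11 = 15
t_5 = 15·15 + 11·8 + 3·6 = 8
t_6 = 15·8 + 11·15 + 3·8 = 3
t_7 = 15·3 + 11·8 + 3·15 = 8
t_8 = 15·8 + 11·3 + 3·8 = 7
Continuing the recurrence:
  t_9 = 15;  t_10 = 3;  t_11 = 10;  t_12 = 7;  t_13 = 3;  t_14 = 16
  t_15 = 5;  t_16 = 5;  t_17 = 8;  t_18 = 3;  t_19 = 12;  t_20 = 16
  t_21 = 7;  t_22 = 11;  t_23 = 1;  t_24 = 4;  t_25 = 2;  t_26 = 9
  t_27 = 16;  t_28 = 5;  t_29 = 6;  t_30 = 6;  t_31 = 1;  t_32 = 14
  t_33 = 1;  t_34 = 2;  t_35 = 15;  t_36 = 12;  t_37 = 11;  t_38 = 2
  t_39 = 0;  t_40 = 4;  t_41 = 15;  t_42 = 14;  t_43 = 13;  t_44 = 3
  t_45 = 9;  t_46 = 3;  t_47 = 0;  t_48 = 9;  t_49 = 8;  t_50 = 15
  t_51 = 0;  t_52 = 2;  t_53 = 7;  t_54 = 8;  t_55 = 16;  t_56 = 9
  t_57 = 12;  t_58 = 4;  t_59 = 15;  t_60 = 16;  t_61 = 9;  t_62 = 16
  t_63 = 13;  t_64 = 7;  t_65 = 7;  t_66 = 0;  t_67 = 13;  t_68 = 12
  t_69 = 0;  t_70 = 1;  t_71 = 0;  t_72 = 11;  t_73 = 15;  t_74 = 6
  t_75 = 16;  t_76 = 11;  t_77 = 2;  t_78 = 12;  t_79 = 14;  t_80 = 8
  t_81 = 4;  t_82 = 3;  t_83 = 11;  t_84 = 6;  t_85 = 16;  t_86 = 16
  t_87 = 9;  t_88 = 2;  t_89 = 7;  t_90 = 1;  t_91 = 13;  t_92 = 6
  t_93 = 15;  t_94 = 7;  t_95 = 16;  t_96 = 5;  t_97 = 0;  t_98 = 1
  t_99 = 13;  t_100 = 2;  t_101 = 6;  t_102 = 15;  t_103 = 8;  t_104 = 14
  t_105 = 3;  t_106 = 2;  t_107 = 3;  t_108 = 8;  t_109 = 6;  t_110 = 0
  t_111 = 5;  t_112 = 8;  t_113 = 5;  t_114 = 8;  t_115 = 12;  t_116 = 11
  t_117 = 15;  t_118 = 8;  t_119 = 12;  t_120 = 7;  t_121 = 6;  t_122 = 16
  t_123 = 4;  t_124 = 16;  t_125 = 9;  t_126 = 0;  t_127 = 11;  t_128 = 5
  t_129 = 9;  t_130 = 2;  t_131 = 8;  t_132 = 16;  t_133 = 11;  t_134 = 8
  t_135 = 0;  t_136 = 2;  t_137 = 3;  t_138 = 16;  t_139 = 7;  t_140 = 1
  t_141 = 4;  t_142 = 7;  t_143 = 16;  t_144 = 6;  t_145 = 15;  t_146 = 16
  t_147 = 15;  t_148 = 4;  t_149 = 1;  t_150 = 2;  t_151 = 2;  t_152 = 4
  t_153 = 3;  t_154 = 10;  t_155 = 8;  t_156 = 1;  t_157 = 14;  t_158 = 7
  t_159 = 7;  t_160 = 3;  t_161 = 7;  t_162 = 6;  t_163 = 6;  t_164 = 7
  t_165 = 2;  t_166 = 6;  t_167 = 14;  t_168 = 10;  t_169 = 16;  t_170 = 1
  t_171 = 0;  t_172 = 8;  t_173 = 4;  t_174 = 12;  t_175 = 10;  t_176 = 5
  t_177 = 0;  t_178 = 0;  t_179 = 15;  t_180 = 4;  t_181 = 4;  t_182 = 13
  t_183 = 13;  t_184 = 10;  t_185 = 9;  t_186 = 12;  t_187 = 3;  t_188 = 0
  t_189 = 1;  t_190 = 7;  t_191 = 14;  t_192 = 1;  t_193 = 3;  t_194 = 13
  t_195 = 10;  t_196 = 13;  t_197 = 4;  t_198 = 12;  t_199 = 8;  t_200 = 9
  t_201 = 4;  t_202 = 13;  t_203 = 11;  t_204 = 14;  t_205 = 13;  t_206 = 8
  t_207 = 16;  t_208 = 10;  t_209 = 10;  t_210 = 2;  t_211 = 0;  t_212 = 1
  t_213 = 4;  t_214 = 3;  t_215 = 7;  t_216 = 14;  t_217 = 7;  t_218 = 8
  t_219 = 1;  t_220 = 5;  t_221 = 8;  t_222 = 8;  t_223 = 2;  t_224 = 6
  t_225 = 0;  t_226 = 4;  t_227 = 10;  t_228 = 7;  t_229 = 6;  t_230 = 10
  t_231 = 16;  t_232 = 11;  t_233 = 14;  t_234 = 5;  t_235 = 7;  t_236 = 15
  t_237 = 11;  t_238 = 11;  t_239 = 8;  t_240 = 2;  t_241 = 15;  t_242 = 16
  t_243 = 3;  t_244 = 11;  t_245 = 8;  t_246 = 12;  t_247 = 12;  t_248 = 13
  t_249 = 6;  t_250 = 14;  t_251 = 9;  t_252 = 1;  t_253 = 3;  t_254 = 15
  t_255 = 6;  t_256 = 9;  t_257 = 8;  t_258 = 16;  t_259 = 15;  t_260 = 0
  t_261 = 9;  t_262 = 10;  t_263 = 11;  t_264 = 13;  t_265 = 6;  t_266 = 11
  t_267 = 15;  t_268 = 7;  t_269 = 14;  t_270 = 9;  t_271 = 4;  t_272 = 14
  t_273 = 9;  t_274 = 12;  t_275 = 15;  t_276 = 10;  t_277 = 11;  t_278 = 14
  t_279 = 4;  t_280 = 9;  t_281 = 0;  t_282 = 9;  t_283 = 9;  t_284 = 13
  t_285 = 15;  t_286 = 4;  t_287 = 9;  t_288 = 3;  t_289 = 3;  t_290 = 3
  t_291 = 2;  t_292 = 4;  t_293 = 6;  t_294 = 4;  t_295 = 2;  t_296 = 7
  t_297 = 3;  t_298 = 9;  t_299 = 2;  t_300 = 2;  t_301 = 11;  t_302 = 6
  t_303 = 13;  t_304 = 5;  t_305 = 15;  t_306 = 13;  t_307 = 1;  t_308 = 16
  t_309 = 1;  t_310 = 7;  t_311 = 11;  t_312 = 7;  t_313 = 9;  t_314 = 7
  t_315 = 4;  t_316 = 11;  t_317 = 9;  t_318 = 13;  t_319 = 4;  t_320 = 9
  t_321 = 14;  t_322 = 15;  t_323 = 15;  t_324 = 7;  t_325 = 9;  t_326 = 2
  t_327 = 14;  t_328 = 4;  t_329 = 16;  t_330 = 3;  t_331 = 12;  t_332 = 6
  t_333 = 10;  t_334 = 14;  t_335 = 15;  t_336 = 1;  t_337 = 1;  t_338 = 3
  t_339 = 8;  t_340 = 3;  t_341 = 6;  t_342 = 11;  t_343 = 2;  t_344 = 16
  t_345 = 6;  t_346 = 0;  t_347 = 12;  t_348 = 11;  t_349 = 8;  t_350 = 5
  t_351 = 9;  t_352 = 10;  t_353 = 9;  t_354 = 0;  t_355 = 10;  t_356 = 7
  t_357 = 11;  t_358 = 0;  t_359 = 6;  t_360 = 4;  t_361 = 7;  t_362 = 14
  t_363 = 10;  t_364 = 2
t_365 = 15·2 + 11·10 + 3·14 = 12
t_366 = 15·12 + 11·2 + 3·10 = 11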